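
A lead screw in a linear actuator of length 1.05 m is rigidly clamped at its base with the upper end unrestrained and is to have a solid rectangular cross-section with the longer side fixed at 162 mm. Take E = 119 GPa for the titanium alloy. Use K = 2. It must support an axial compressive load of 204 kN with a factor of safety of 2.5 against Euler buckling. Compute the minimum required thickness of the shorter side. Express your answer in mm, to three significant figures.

b ≈ 52.2 mm

Required P_cr = n·P = 2.5 × 204 = 510.0 kN
L_e = K·L = 2 × 1.05 = 2.100 m
Required I = P_cr·L_e²/(π²E) = 5.100×10^5 × 2.100² / (π² × 1.19×10^11) = 1.915×10^-6 m⁴
I_req = 1.915×10^6 mm⁴
Rectangle, weak axis: I_min = h·b³/12 with h = 162 mm fixed  ⇒  b = (12I/h)^(1/3) = 52.2 mm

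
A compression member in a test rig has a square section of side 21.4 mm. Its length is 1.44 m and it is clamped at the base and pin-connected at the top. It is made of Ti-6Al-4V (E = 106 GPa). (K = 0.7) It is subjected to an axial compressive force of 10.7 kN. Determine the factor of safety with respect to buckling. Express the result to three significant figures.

I = a⁴/12 = 21.4⁴/12 = 1.748×10^4 mm⁴
I = 1.748×10^4 mm⁴ = 1.748×10^-8 m⁴
Effective length L_e = K·L = 0.7 × 1.44 = 1.008 m
P_cr = π²EI / L_e² = π² × 106×10⁹ × 1.748×10^-8 / 1.008² = 1.800×10^4 N
Factor of safety n = P_cr / P = 17.995 / 10.7 = 1.68

n ≈ 1.68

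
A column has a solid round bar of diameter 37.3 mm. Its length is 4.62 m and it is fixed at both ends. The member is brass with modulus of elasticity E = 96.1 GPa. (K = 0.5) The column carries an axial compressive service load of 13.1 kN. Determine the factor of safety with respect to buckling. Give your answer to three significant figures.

n ≈ 1.29

I = πd⁴/64 = π×37.3⁴/64 = 9.502×10^4 mm⁴
I = 9.502×10^4 mm⁴ = 9.502×10^-8 m⁴
Effective length L_e = K·L = 0.5 × 4.62 = 2.310 m
P_cr = π²EI / L_e² = π² × 96.1×10⁹ × 9.502×10^-8 / 2.310² = 1.689×10^4 N
Factor of safety n = P_cr / P = 16.889 / 13.1 = 1.29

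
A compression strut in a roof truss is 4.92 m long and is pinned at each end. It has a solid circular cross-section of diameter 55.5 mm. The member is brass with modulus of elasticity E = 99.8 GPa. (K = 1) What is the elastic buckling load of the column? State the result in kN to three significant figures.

P_cr ≈ 19.0 kN

I = πd⁴/64 = π×55.5⁴/64 = 4.657×10^5 mm⁴
I = 4.657×10^5 mm⁴ = 4.657×10^-7 m⁴
Effective length L_e = K·L = 1 × 4.92 = 4.920 m
P_cr = π²EI / L_e² = π² × 99.8×10⁹ × 4.657×10^-7 / 4.920² = 1.895×10^4 N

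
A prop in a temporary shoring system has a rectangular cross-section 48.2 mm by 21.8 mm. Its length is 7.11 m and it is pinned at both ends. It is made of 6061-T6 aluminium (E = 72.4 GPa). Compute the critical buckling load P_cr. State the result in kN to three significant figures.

P_cr ≈ 0.588 kN

Buckling occurs about the weak axis: I_min = h·b³/12 with b = 21.8 mm (the shorter side).
I_min = 48.2×21.8³/12 = 4.161×10^4 mm⁴
I = 4.161×10^4 mm⁴ = 4.161×10^-8 m⁴
Effective length L_e = K·L = 1 × 7.11 = 7.110 m
P_cr = π²EI / L_e² = π² × 72.4×10⁹ × 4.161×10^-8 / 7.110² = 588.2 N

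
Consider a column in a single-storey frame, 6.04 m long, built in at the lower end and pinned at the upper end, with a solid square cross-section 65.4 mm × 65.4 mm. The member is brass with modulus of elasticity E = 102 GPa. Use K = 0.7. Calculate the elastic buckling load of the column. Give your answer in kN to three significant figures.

P_cr ≈ 85.9 kN

I = a⁴/12 = 65.4⁴/12 = 1.525×10^6 mm⁴
I = 1.525×10^6 mm⁴ = 1.525×10^-6 m⁴
Effective length L_e = K·L = 0.7 × 6.04 = 4.228 m
P_cr = π²EI / L_e² = π² × 102×10⁹ × 1.525×10^-6 / 4.228² = 8.585×10^4 N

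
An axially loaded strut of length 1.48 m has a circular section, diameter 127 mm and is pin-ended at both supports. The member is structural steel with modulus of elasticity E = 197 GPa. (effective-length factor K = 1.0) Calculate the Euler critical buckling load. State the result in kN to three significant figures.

P_cr ≈ 11300 kN

I = πd⁴/64 = π×127⁴/64 = 1.277×10^7 mm⁴
I = 1.277×10^7 mm⁴ = 1.277×10^-5 m⁴
Effective length L_e = K·L = 1 × 1.48 = 1.480 m
P_cr = π²EI / L_e² = π² × 197×10⁹ × 1.277×10^-5 / 1.480² = 1.134×10^7 N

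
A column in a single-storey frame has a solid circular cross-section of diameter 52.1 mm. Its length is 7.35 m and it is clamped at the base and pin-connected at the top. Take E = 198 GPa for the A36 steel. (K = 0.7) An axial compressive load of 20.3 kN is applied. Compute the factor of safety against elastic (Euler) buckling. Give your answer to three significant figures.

I = πd⁴/64 = π×52.1⁴/64 = 3.617×10^5 mm⁴
I = 3.617×10^5 mm⁴ = 3.617×10^-7 m⁴
Effective length L_e = K·L = 0.7 × 7.35 = 5.145 m
P_cr = π²EI / L_e² = π² × 198×10⁹ × 3.617×10^-7 / 5.145² = 2.670×10^4 N
Factor of safety n = P_cr / P = 26.700 / 20.3 = 1.32

n ≈ 1.32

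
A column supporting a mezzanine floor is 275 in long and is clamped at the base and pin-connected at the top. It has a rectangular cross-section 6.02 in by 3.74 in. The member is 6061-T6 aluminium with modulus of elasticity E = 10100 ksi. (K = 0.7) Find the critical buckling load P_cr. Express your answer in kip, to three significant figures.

P_cr ≈ 70.6 kip

Buckling occurs about the weak axis: I_min = h·b³/12 with b = 3.74 in (the shorter side).
I_min = 6.02×3.74³/12 = 26.24 in⁴
Effective length L_e = K·L = 0.7 × 275 = 192.5 in
P_cr = π²EI / L_e² = π² × 10100×10³ × 26.24 / 192.5² = 7.060×10^4 lb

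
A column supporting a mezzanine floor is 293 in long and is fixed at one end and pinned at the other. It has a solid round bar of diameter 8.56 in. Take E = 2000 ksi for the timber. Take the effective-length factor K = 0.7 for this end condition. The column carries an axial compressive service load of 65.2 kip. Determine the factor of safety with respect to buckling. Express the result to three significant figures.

I = πd⁴/64 = π×8.56⁴/64 = 263.6 in⁴
Effective length L_e = K·L = 0.7 × 293 = 205.1 in
P_cr = π²EI / L_e² = π² × 2000×10³ × 263.6 / 205.1² = 1.237×10^5 lb
Factor of safety n = P_cr / P = 123.67 / 65.2 = 1.90

n ≈ 1.90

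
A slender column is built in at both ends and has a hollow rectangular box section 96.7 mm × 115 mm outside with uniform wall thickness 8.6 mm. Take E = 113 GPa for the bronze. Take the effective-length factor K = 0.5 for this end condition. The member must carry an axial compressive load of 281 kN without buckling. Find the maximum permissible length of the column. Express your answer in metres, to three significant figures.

L_max ≈ 8.52 m

Inner dimensions: h_i = 115 − 2×8.6 = 97.80 mm, b_i = 96.7 − 2×8.6 = 79.50 mm
Weak-axis I_min = (h_o·b_o³ − h_i·b_i³)/12 with b_o = 96.7, b_i = 79.50 mm (shorter outer/inner sides).
I_min = (115×96.7³ − 97.80×79.50³)/12 = 4.570×10^6 mm⁴
I = 4.570×10^-6 m⁴
At the buckling limit P_cr = P = 2.810×10^5 N
From P_cr = π²EI/(K·L)²:  L = (1/K)·√(π²EI/P_cr) = (1/0.5)·√(π²×1.13×10^11×4.570×10^-6/2.810×10^5)
L = 8.52 m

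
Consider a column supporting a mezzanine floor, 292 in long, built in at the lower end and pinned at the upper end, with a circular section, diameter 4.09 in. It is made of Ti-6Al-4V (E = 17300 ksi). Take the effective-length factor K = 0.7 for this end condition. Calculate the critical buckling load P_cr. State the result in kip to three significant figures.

I = πd⁴/64 = π×4.09⁴/64 = 13.74 in⁴
Effective length L_e = K·L = 0.7 × 292 = 204.4 in
P_cr = π²EI / L_e² = π² × 17300×10³ × 13.74 / 204.4² = 5.614×10^4 lb

P_cr ≈ 56.1 kip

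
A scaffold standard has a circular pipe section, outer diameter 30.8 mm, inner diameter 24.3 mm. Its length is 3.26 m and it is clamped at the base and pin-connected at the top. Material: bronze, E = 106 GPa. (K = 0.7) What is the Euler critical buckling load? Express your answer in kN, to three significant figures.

d_o = 30.8 mm, d_i = 24.3 mm
I = π(d_o⁴ − d_i⁴)/64 = π(30.8⁴ − 24.30⁴)/64 = 2.706×10^4 mm⁴
I = 2.706×10^4 mm⁴ = 2.706×10^-8 m⁴
Effective length L_e = K·L = 0.7 × 3.26 = 2.282 m
P_cr = π²EI / L_e² = π² × 106×10⁹ × 2.706×10^-8 / 2.282² = 5.436×10^3 N

P_cr ≈ 5.44 kN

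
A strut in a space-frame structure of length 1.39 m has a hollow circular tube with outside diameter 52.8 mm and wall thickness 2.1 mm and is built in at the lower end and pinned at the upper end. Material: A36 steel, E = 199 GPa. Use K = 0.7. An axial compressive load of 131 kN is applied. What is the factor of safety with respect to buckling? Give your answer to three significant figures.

Inner diameter d_i = 52.8 − 2×2.1 = 48.60 mm
I = π(d_o⁴ − d_i⁴)/64 = π(52.8⁴ − 48.60⁴)/64 = 1.077×10^5 mm⁴
I = 1.077×10^5 mm⁴ = 1.077×10^-7 m⁴
Effective length L_e = K·L = 0.7 × 1.39 = 0.9730 m
P_cr = π²EI / L_e² = π² × 199×10⁹ × 1.077×10^-7 / 0.9730² = 2.233×10^5 N
Factor of safety n = P_cr / P = 223.34 / 131 = 1.70

n ≈ 1.70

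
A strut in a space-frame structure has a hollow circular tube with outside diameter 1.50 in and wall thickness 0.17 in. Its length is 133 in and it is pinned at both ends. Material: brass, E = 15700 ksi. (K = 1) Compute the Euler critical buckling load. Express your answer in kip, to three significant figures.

Inner diameter d_i = 1.50 − 2×0.17 = 1.160 in
I = π(d_o⁴ − d_i⁴)/64 = π(1.50⁴ − 1.160⁴)/64 = 0.1596 in⁴
Effective length L_e = K·L = 1 × 133 = 133.0 in
P_cr = π²EI / L_e² = π² × 15700×10³ × 0.1596 / 133.0² = 1.398×10^3 lb

P_cr ≈ 1.40 kip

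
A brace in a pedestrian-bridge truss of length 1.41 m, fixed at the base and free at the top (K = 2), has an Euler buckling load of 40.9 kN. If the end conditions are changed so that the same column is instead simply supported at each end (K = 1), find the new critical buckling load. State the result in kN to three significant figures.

P_cr ∝ 1/K², so P_cr,new = P_cr,old × (K_old/K_new)² = 40.9 × (2/1)²
= 40.9 × 4.000 = 164 kN

P_cr ≈ 164 kN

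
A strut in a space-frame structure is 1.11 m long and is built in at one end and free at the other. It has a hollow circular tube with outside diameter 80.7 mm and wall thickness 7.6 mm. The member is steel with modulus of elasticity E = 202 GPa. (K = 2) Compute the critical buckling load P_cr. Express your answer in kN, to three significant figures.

Inner diameter d_i = 80.7 − 2×7.6 = 65.50 mm
I = π(d_o⁴ − d_i⁴)/64 = π(80.7⁴ − 65.50⁴)/64 = 1.178×10^6 mm⁴
I = 1.178×10^6 mm⁴ = 1.178×10^-6 m⁴
Effective length L_e = K·L = 2 × 1.11 = 2.220 m
P_cr = π²EI / L_e² = π² × 202×10⁹ × 1.178×10^-6 / 2.220² = 4.767×10^5 N

P_cr ≈ 477 kN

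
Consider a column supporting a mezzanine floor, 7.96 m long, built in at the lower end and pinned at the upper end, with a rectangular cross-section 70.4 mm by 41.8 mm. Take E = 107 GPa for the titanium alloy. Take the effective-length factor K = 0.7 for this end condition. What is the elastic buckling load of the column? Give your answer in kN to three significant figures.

P_cr ≈ 14.6 kN

Buckling occurs about the weak axis: I_min = h·b³/12 with b = 41.8 mm (the shorter side).
I_min = 70.4×41.8³/12 = 4.285×10^5 mm⁴
I = 4.285×10^5 mm⁴ = 4.285×10^-7 m⁴
Effective length L_e = K·L = 0.7 × 7.96 = 5.572 m
P_cr = π²EI / L_e² = π² × 107×10⁹ × 4.285×10^-7 / 5.572² = 1.457×10^4 N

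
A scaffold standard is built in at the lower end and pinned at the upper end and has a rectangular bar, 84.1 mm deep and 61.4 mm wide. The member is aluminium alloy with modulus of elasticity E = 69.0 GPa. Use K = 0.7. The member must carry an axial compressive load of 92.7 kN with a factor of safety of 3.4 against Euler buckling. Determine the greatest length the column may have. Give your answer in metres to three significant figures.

Buckling occurs about the weak axis: I_min = h·b³/12 with b = 61.4 mm (the shorter side).
I_min = 84.1×61.4³/12 = 1.622×10^6 mm⁴
I = 1.622×10^-6 m⁴
Required critical load P_cr = n·P = 3.4 × 92.7 = 315.2 kN = 3.152×10^5 N
From P_cr = π²EI/(K·L)²:  L = (1/K)·√(π²EI/P_cr) = (1/0.7)·√(π²×6.90×10^10×1.622×10^-6/3.152×10^5)
L = 2.67 m

L_max ≈ 2.67 m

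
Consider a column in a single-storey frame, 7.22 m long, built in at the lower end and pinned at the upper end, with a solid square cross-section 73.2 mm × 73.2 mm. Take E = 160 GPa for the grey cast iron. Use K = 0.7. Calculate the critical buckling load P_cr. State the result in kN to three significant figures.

P_cr ≈ 148 kN

I = a⁴/12 = 73.2⁴/12 = 2.393×10^6 mm⁴
I = 2.393×10^6 mm⁴ = 2.393×10^-6 m⁴
Effective length L_e = K·L = 0.7 × 7.22 = 5.054 m
P_cr = π²EI / L_e² = π² × 160×10⁹ × 2.393×10^-6 / 5.054² = 1.479×10^5 N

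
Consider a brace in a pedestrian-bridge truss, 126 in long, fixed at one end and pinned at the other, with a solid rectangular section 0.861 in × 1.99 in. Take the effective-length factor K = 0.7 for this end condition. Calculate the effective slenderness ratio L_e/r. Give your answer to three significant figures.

λ ≈ 355

Buckling occurs about the weak axis: I_min = h·b³/12 with b = 0.861 in (the shorter side).
I_min = 1.99×0.861³/12 = 0.1058 in⁴
A = 1.713 in²;  r_min = √(I/A) = √(0.1058/1.713) = 0.2485 in
L_e = K·L = 0.7 × 126 = 88.20 in
λ = L_e / r_min = 88.200 / 0.2485 = 355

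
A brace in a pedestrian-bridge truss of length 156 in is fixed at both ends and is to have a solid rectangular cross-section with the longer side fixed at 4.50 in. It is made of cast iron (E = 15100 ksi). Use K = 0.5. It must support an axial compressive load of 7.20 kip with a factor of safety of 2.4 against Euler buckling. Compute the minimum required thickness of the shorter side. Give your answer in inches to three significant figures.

Required P_cr = n·P = 2.4 × 7.20 = 17.28 kip
L_e = K·L = 0.5 × 156 = 78.00 in
Required I = P_cr·L_e²/(π²E) = 1.728×10^4 × 78.00² / (π² × 1.51×10^7) = 0.7054 in⁴
Rectangle, weak axis: I_min = h·b³/12 with h = 4.50 in fixed  ⇒  b = (12I/h)^(1/3) = 1.23 in

b ≈ 1.23 in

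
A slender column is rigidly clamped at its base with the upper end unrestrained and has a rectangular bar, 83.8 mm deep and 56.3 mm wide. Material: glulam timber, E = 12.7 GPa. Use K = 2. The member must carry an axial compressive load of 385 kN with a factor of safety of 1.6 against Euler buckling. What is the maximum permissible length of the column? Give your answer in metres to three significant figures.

L_max ≈ 0.252 m

Buckling occurs about the weak axis: I_min = h·b³/12 with b = 56.3 mm (the shorter side).
I_min = 83.8×56.3³/12 = 1.246×10^6 mm⁴
I = 1.246×10^-6 m⁴
Required critical load P_cr = n·P = 1.6 × 385 = 616.0 kN = 6.160×10^5 N
From P_cr = π²EI/(K·L)²:  L = (1/K)·√(π²EI/P_cr) = (1/2)·√(π²×1.27×10^10×1.246×10^-6/6.160×10^5)
L = 0.252 m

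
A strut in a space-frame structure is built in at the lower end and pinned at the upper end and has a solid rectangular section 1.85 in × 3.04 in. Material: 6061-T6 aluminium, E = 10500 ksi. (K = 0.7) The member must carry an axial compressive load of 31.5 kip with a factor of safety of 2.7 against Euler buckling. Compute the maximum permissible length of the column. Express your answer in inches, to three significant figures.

Buckling occurs about the weak axis: I_min = h·b³/12 with b = 1.85 in (the shorter side).
I_min = 3.04×1.85³/12 = 1.604 in⁴
Required critical load P_cr = n·P = 2.7 × 31.5 = 85.05 kip = 8.505×10^4 lb
From P_cr = π²EI/(K·L)²:  L = (1/K)·√(π²EI/P_cr) = (1/0.7)·√(π²×1.05×10^7×1.604/8.505×10^4)
L = 63.2 in

L_max ≈ 63.2 in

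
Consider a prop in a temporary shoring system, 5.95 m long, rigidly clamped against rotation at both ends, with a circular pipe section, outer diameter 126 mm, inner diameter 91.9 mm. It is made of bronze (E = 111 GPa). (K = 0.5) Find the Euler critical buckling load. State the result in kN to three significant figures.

d_o = 126 mm, d_i = 91.9 mm
I = π(d_o⁴ − d_i⁴)/64 = π(126⁴ − 91.90⁴)/64 = 8.871×10^6 mm⁴
I = 8.871×10^6 mm⁴ = 8.871×10^-6 m⁴
Effective length L_e = K·L = 0.5 × 5.95 = 2.975 m
P_cr = π²EI / L_e² = π² × 111×10⁹ × 8.871×10^-6 / 2.975² = 1.098×10^6 N

P_cr ≈ 1100 kN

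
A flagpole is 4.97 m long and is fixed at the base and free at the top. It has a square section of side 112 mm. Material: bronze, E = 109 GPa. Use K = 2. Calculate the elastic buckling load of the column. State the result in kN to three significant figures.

P_cr ≈ 143 kN

I = a⁴/12 = 112⁴/12 = 1.311×10^7 mm⁴
I = 1.311×10^7 mm⁴ = 1.311×10^-5 m⁴
Effective length L_e = K·L = 2 × 4.97 = 9.940 m
P_cr = π²EI / L_e² = π² × 109×10⁹ × 1.311×10^-5 / 9.940² = 1.428×10^5 N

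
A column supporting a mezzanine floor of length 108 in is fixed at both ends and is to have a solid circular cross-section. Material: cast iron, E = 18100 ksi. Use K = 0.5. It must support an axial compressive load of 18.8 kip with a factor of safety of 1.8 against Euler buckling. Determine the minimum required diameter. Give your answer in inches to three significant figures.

Required P_cr = n·P = 1.8 × 18.8 = 33.84 kip
L_e = K·L = 0.5 × 108 = 54.00 in
Required I = P_cr·L_e²/(π²E) = 3.384×10^4 × 54.00² / (π² × 1.81×10^7) = 0.5524 in⁴
Solid circle: I = πd⁴/64  ⇒  d = (64I/π)^(1/4) = (64×0.5524/π)^(1/4) = 1.83 in

d ≈ 1.83 in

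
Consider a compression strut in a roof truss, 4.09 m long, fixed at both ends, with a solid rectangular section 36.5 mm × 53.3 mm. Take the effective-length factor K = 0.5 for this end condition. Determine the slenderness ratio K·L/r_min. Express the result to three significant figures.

Buckling occurs about the weak axis: I_min = h·b³/12 with b = 36.5 mm (the shorter side).
I_min = 53.3×36.5³/12 = 2.160×10^5 mm⁴
A = 1.945×10^3 mm²;  r_min = √(I/A) = √(2.160×10^5/1.945×10^3) = 10.54 mm
L_e = K·L = 0.5 × 4.09 m = 2.045 m = 2045.0 mm
λ = L_e / r_min = 2045.0 / 10.54 = 194

λ ≈ 194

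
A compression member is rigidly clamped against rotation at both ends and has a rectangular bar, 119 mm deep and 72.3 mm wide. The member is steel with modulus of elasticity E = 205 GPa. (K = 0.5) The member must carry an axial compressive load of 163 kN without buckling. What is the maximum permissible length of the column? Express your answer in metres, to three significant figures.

Buckling occurs about the weak axis: I_min = h·b³/12 with b = 72.3 mm (the shorter side).
I_min = 119×72.3³/12 = 3.748×10^6 mm⁴
I = 3.748×10^-6 m⁴
At the buckling limit P_cr = P = 1.630×10^5 N
From P_cr = π²EI/(K·L)²:  L = (1/K)·√(π²EI/P_cr) = (1/0.5)·√(π²×2.05×10^11×3.748×10^-6/1.630×10^5)
L = 13.6 m

L_max ≈ 13.6 m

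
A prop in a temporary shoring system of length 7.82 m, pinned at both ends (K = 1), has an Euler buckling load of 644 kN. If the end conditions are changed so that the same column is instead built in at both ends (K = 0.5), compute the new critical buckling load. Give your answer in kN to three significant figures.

P_cr ≈ 2580 kN

P_cr ∝ 1/K², so P_cr,new = P_cr,old × (K_old/K_new)² = 644 × (1/0.5)²
= 644 × 4.000 = 2580 kN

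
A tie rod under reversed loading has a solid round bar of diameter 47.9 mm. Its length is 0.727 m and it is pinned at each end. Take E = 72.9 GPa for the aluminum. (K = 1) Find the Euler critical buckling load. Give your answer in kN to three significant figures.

I = πd⁴/64 = π×47.9⁴/64 = 2.584×10^5 mm⁴
I = 2.584×10^5 mm⁴ = 2.584×10^-7 m⁴
Effective length L_e = K·L = 1 × 0.727 = 0.7270 m
P_cr = π²EI / L_e² = π² × 72.9×10⁹ × 2.584×10^-7 / 0.7270² = 3.518×10^5 N

P_cr ≈ 352 kN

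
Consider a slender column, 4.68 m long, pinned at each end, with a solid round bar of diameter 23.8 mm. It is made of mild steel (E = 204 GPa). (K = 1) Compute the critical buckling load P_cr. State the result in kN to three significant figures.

P_cr ≈ 1.45 kN

I = πd⁴/64 = π×23.8⁴/64 = 1.575×10^4 mm⁴
I = 1.575×10^4 mm⁴ = 1.575×10^-8 m⁴
Effective length L_e = K·L = 1 × 4.68 = 4.680 m
P_cr = π²EI / L_e² = π² × 204×10⁹ × 1.575×10^-8 / 4.680² = 1.448×10^3 N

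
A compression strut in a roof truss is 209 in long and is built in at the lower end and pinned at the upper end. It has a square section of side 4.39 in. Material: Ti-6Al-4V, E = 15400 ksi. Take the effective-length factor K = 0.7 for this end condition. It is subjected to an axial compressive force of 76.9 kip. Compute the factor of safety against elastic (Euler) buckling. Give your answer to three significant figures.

I = a⁴/12 = 4.39⁴/12 = 30.95 in⁴
Effective length L_e = K·L = 0.7 × 209 = 146.3 in
P_cr = π²EI / L_e² = π² × 15400×10³ × 30.95 / 146.3² = 2.198×10^5 lb
Factor of safety n = P_cr / P = 219.79 / 76.9 = 2.86

n ≈ 2.86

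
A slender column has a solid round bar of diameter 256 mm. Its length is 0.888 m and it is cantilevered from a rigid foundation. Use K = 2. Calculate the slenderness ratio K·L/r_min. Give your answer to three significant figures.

For a solid circle r = d/4 = 256/4 = 64.00 mm
L_e = K·L = 2 × 0.888 m = 1.776 m = 1776.0 mm
λ = L_e / r_min = 1776.0 / 64.00 = 27.8

λ ≈ 27.8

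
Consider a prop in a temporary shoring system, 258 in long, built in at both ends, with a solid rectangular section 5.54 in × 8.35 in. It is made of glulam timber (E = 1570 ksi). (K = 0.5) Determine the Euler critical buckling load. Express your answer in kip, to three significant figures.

P_cr ≈ 110 kip

Buckling occurs about the weak axis: I_min = h·b³/12 with b = 5.54 in (the shorter side).
I_min = 8.35×5.54³/12 = 118.3 in⁴
Effective length L_e = K·L = 0.5 × 258 = 129.0 in
P_cr = π²EI / L_e² = π² × 1570×10³ × 118.3 / 129.0² = 1.102×10^5 lb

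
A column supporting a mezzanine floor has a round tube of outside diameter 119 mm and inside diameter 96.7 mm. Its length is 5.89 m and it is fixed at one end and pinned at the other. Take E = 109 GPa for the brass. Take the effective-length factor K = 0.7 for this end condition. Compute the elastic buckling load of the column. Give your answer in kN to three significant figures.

P_cr ≈ 351 kN

d_o = 119 mm, d_i = 96.7 mm
I = π(d_o⁴ − d_i⁴)/64 = π(119⁴ − 96.70⁴)/64 = 5.552×10^6 mm⁴
I = 5.552×10^6 mm⁴ = 5.552×10^-6 m⁴
Effective length L_e = K·L = 0.7 × 5.89 = 4.123 m
P_cr = π²EI / L_e² = π² × 109×10⁹ × 5.552×10^-6 / 4.123² = 3.513×10^5 N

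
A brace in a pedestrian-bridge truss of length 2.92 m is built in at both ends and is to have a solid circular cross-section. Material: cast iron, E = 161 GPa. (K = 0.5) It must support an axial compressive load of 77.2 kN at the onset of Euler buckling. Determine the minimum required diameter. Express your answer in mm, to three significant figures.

L_e = K·L = 0.5 × 2.92 = 1.460 m
Required I = P_cr·L_e²/(π²E) = 7.720×10^4 × 1.460² / (π² × 1.61×10^11) = 1.036×10^-7 m⁴
I_req = 1.036×10^5 mm⁴
Solid circle: I = πd⁴/64  ⇒  d = (64I/π)^(1/4) = (64×1.036×10^5/π)^(1/4) = 38.1 mm

d ≈ 38.1 mm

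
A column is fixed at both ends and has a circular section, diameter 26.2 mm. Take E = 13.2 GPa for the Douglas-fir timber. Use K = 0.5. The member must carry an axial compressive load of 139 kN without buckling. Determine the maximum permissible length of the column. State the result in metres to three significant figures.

I = πd⁴/64 = π×26.2⁴/64 = 2.313×10^4 mm⁴
I = 2.313×10^-8 m⁴
At the buckling limit P_cr = P = 1.390×10^5 N
From P_cr = π²EI/(K·L)²:  L = (1/K)·√(π²EI/P_cr) = (1/0.5)·√(π²×1.32×10^10×2.313×10^-8/1.390×10^5)
L = 0.294 m

L_max ≈ 0.294 m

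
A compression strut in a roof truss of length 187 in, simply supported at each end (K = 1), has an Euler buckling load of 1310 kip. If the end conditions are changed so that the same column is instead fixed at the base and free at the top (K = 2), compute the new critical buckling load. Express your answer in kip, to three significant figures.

P_cr ∝ 1/K², so P_cr,new = P_cr,old × (K_old/K_new)² = 1310 × (1/2)²
= 1310 × 0.2500 = 328 kip

P_cr ≈ 328 kip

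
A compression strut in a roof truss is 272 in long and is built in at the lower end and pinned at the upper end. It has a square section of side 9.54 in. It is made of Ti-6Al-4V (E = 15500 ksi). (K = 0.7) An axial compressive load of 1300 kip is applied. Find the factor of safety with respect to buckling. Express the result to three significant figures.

n ≈ 2.24

I = a⁴/12 = 9.54⁴/12 = 690.3 in⁴
Effective length L_e = K·L = 0.7 × 272 = 190.4 in
P_cr = π²EI / L_e² = π² × 15500×10³ × 690.3 / 190.4² = 2.913×10^6 lb
Factor of safety n = P_cr / P = 2912.8 / 1300 = 2.24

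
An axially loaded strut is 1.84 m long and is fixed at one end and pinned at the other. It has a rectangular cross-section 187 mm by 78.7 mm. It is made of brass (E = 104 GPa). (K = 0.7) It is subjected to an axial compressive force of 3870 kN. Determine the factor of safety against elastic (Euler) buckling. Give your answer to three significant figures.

n ≈ 1.21

Buckling occurs about the weak axis: I_min = h·b³/12 with b = 78.7 mm (the shorter side).
I_min = 187×78.7³/12 = 7.596×10^6 mm⁴
I = 7.596×10^6 mm⁴ = 7.596×10^-6 m⁴
Effective length L_e = K·L = 0.7 × 1.84 = 1.288 m
P_cr = π²EI / L_e² = π² × 104×10⁹ × 7.596×10^-6 / 1.288² = 4.700×10^6 N
Factor of safety n = P_cr / P = 4699.9 / 3870 = 1.21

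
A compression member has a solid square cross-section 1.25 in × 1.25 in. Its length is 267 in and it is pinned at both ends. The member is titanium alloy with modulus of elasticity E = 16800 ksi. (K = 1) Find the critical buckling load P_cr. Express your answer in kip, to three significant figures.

P_cr ≈ 0.473 kip

I = a⁴/12 = 1.25⁴/12 = 0.2035 in⁴
Effective length L_e = K·L = 1 × 267 = 267.0 in
P_cr = π²EI / L_e² = π² × 16800×10³ × 0.2035 / 267.0² = 473.2 lb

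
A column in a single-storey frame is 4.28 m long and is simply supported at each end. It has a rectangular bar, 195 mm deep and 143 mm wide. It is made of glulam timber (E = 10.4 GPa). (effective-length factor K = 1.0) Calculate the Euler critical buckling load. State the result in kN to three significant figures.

Buckling occurs about the weak axis: I_min = h·b³/12 with b = 143 mm (the shorter side).
I_min = 195×143³/12 = 4.752×10^7 mm⁴
I = 4.752×10^7 mm⁴ = 4.752×10^-5 m⁴
Effective length L_e = K·L = 1 × 4.28 = 4.280 m
P_cr = π²EI / L_e² = π² × 10.4×10⁹ × 4.752×10^-5 / 4.280² = 2.663×10^5 N

P_cr ≈ 266 kN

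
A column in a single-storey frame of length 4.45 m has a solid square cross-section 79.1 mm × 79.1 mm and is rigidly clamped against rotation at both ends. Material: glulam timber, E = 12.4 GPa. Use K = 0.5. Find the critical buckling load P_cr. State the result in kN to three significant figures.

I = a⁴/12 = 79.1⁴/12 = 3.262×10^6 mm⁴
I = 3.262×10^6 mm⁴ = 3.262×10^-6 m⁴
Effective length L_e = K·L = 0.5 × 4.45 = 2.225 m
P_cr = π²EI / L_e² = π² × 12.4×10⁹ × 3.262×10^-6 / 2.225² = 8.065×10^4 N

P_cr ≈ 80.6 kN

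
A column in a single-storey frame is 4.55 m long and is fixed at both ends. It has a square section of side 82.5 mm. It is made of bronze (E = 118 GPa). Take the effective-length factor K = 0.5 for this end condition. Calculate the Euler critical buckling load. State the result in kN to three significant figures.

I = a⁴/12 = 82.5⁴/12 = 3.860×10^6 mm⁴
I = 3.860×10^6 mm⁴ = 3.860×10^-6 m⁴
Effective length L_e = K·L = 0.5 × 4.55 = 2.275 m
P_cr = π²EI / L_e² = π² × 118×10⁹ × 3.860×10^-6 / 2.275² = 8.687×10^5 N

P_cr ≈ 869 kN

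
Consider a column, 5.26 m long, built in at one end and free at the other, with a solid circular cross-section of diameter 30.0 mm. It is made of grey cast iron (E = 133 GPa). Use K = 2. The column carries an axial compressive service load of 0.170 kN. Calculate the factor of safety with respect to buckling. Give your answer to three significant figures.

I = πd⁴/64 = π×30.0⁴/64 = 3.976×10^4 mm⁴
I = 3.976×10^4 mm⁴ = 3.976×10^-8 m⁴
Effective length L_e = K·L = 2 × 5.26 = 10.52 m
P_cr = π²EI / L_e² = π² × 133×10⁹ × 3.976×10^-8 / 10.52² = 471.6 N
Factor of safety n = P_cr / P = 0.47160 / 0.170 = 2.77

n ≈ 2.77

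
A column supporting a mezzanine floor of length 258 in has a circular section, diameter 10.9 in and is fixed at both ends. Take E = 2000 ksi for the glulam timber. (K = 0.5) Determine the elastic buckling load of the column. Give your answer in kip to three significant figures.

P_cr ≈ 822 kip

I = πd⁴/64 = π×10.9⁴/64 = 692.9 in⁴
Effective length L_e = K·L = 0.5 × 258 = 129.0 in
P_cr = π²EI / L_e² = π² × 2000×10³ × 692.9 / 129.0² = 8.219×10^5 lb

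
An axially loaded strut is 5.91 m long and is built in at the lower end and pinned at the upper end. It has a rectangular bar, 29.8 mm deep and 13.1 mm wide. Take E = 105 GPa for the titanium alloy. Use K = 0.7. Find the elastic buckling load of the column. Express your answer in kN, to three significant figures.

P_cr ≈ 0.338 kN

Buckling occurs about the weak axis: I_min = h·b³/12 with b = 13.1 mm (the shorter side).
I_min = 29.8×13.1³/12 = 5.583×10^3 mm⁴
I = 5.583×10^3 mm⁴ = 5.583×10^-9 m⁴
Effective length L_e = K·L = 0.7 × 5.91 = 4.137 m
P_cr = π²EI / L_e² = π² × 105×10⁹ × 5.583×10^-9 / 4.137² = 338.0 N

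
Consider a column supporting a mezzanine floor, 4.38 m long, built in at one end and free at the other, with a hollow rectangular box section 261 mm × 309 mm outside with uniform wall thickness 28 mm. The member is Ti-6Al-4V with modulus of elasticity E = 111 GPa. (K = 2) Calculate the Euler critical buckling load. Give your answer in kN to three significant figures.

Inner dimensions: h_i = 309 − 2×28 = 253.0 mm, b_i = 261 − 2×28 = 205.0 mm
Weak-axis I_min = (h_o·b_o³ − h_i·b_i³)/12 with b_o = 261, b_i = 205.0 mm (shorter outer/inner sides).
I_min = (309×261³ − 253.0×205.0³)/12 = 2.762×10^8 mm⁴
I = 2.762×10^8 mm⁴ = 2.762×10^-4 m⁴
Effective length L_e = K·L = 2 × 4.38 = 8.760 m
P_cr = π²EI / L_e² = π² × 111×10⁹ × 2.762×10^-4 / 8.760² = 3.943×10^6 N

P_cr ≈ 3940 kN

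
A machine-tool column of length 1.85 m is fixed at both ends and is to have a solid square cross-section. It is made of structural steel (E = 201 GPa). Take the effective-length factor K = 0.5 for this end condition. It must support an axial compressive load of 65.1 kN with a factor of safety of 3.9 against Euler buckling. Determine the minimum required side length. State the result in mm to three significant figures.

a ≈ 33.9 mm

Required P_cr = n·P = 3.9 × 65.1 = 253.9 kN
L_e = K·L = 0.5 × 1.85 = 0.9250 m
Required I = P_cr·L_e²/(π²E) = 2.539×10^5 × 0.9250² / (π² × 2.01×10^11) = 1.095×10^-7 m⁴
I_req = 1.095×10^5 mm⁴
Solid square: I = a⁴/12  ⇒  a = (12I)^(1/4) = (12×1.095×10^5)^(1/4) = 33.9 mm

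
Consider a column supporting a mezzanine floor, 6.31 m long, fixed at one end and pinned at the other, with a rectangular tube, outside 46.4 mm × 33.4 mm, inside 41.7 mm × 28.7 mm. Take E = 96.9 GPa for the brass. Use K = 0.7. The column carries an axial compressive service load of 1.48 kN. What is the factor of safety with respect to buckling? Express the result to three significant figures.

n ≈ 2.05

Weak-axis I_min = (h_o·b_o³ − h_i·b_i³)/12 with b_o = 33.4, b_i = 28.70 mm (shorter outer/inner sides).
I_min = (46.4×33.4³ − 41.70×28.70³)/12 = 6.192×10^4 mm⁴
I = 6.192×10^4 mm⁴ = 6.192×10^-8 m⁴
Effective length L_e = K·L = 0.7 × 6.31 = 4.417 m
P_cr = π²EI / L_e² = π² × 96.9×10⁹ × 6.192×10^-8 / 4.417² = 3.035×10^3 N
Factor of safety n = P_cr / P = 3.0354 / 1.48 = 2.05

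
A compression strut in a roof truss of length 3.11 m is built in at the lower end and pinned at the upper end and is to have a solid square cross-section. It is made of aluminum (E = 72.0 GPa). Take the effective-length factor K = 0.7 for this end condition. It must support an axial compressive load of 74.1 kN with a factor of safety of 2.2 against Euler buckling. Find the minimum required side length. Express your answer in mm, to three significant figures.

a ≈ 60.1 mm

Required P_cr = n·P = 2.2 × 74.1 = 163.0 kN
L_e = K·L = 0.7 × 3.11 = 2.177 m
Required I = P_cr·L_e²/(π²E) = 1.630×10^5 × 2.177² / (π² × 7.20×10^10) = 1.087×10^-6 m⁴
I_req = 1.087×10^6 mm⁴
Solid square: I = a⁴/12  ⇒  a = (12I)^(1/4) = (12×1.087×10^6)^(1/4) = 60.1 mm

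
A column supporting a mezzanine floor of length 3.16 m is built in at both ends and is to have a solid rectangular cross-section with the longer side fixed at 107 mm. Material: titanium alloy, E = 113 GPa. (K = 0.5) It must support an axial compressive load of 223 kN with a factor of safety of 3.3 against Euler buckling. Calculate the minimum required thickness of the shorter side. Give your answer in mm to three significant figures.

b ≈ 57.0 mm

Required P_cr = n·P = 3.3 × 223 = 735.9 kN
L_e = K·L = 0.5 × 3.16 = 1.580 m
Required I = P_cr·L_e²/(π²E) = 7.359×10^5 × 1.580² / (π² × 1.13×10^11) = 1.647×10^-6 m⁴
I_req = 1.647×10^6 mm⁴
Rectangle, weak axis: I_min = h·b³/12 with h = 107 mm fixed  ⇒  b = (12I/h)^(1/3) = 57.0 mm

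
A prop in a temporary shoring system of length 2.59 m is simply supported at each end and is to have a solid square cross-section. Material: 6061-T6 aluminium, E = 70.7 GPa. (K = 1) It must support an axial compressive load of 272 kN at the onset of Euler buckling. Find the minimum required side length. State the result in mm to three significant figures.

L_e = K·L = 1 × 2.59 = 2.590 m
Required I = P_cr·L_e²/(π²E) = 2.720×10^5 × 2.590² / (π² × 7.07×10^10) = 2.615×10^-6 m⁴
I_req = 2.615×10^6 mm⁴
Solid square: I = a⁴/12  ⇒  a = (12I)^(1/4) = (12×2.615×10^6)^(1/4) = 74.8 mm

a ≈ 74.8 mm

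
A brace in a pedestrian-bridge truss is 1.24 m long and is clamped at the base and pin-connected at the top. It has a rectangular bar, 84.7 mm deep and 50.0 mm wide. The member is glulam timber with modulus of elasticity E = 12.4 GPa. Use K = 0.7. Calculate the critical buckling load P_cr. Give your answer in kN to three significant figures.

P_cr ≈ 143 kN

Buckling occurs about the weak axis: I_min = h·b³/12 with b = 50.0 mm (the shorter side).
I_min = 84.7×50.0³/12 = 8.823×10^5 mm⁴
I = 8.823×10^5 mm⁴ = 8.823×10^-7 m⁴
Effective length L_e = K·L = 0.7 × 1.24 = 0.8680 m
P_cr = π²EI / L_e² = π² × 12.4×10⁹ × 8.823×10^-7 / 0.8680² = 1.433×10^5 N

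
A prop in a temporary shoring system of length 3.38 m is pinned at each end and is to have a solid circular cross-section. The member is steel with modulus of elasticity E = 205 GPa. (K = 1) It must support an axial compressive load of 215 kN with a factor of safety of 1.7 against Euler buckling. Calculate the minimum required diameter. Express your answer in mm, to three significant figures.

d ≈ 80.5 mm

Required P_cr = n·P = 1.7 × 215 = 365.5 kN
L_e = K·L = 1 × 3.38 = 3.380 m
Required I = P_cr·L_e²/(π²E) = 3.655×10^5 × 3.380² / (π² × 2.05×10^11) = 2.064×10^-6 m⁴
I_req = 2.064×10^6 mm⁴
Solid circle: I = πd⁴/64  ⇒  d = (64I/π)^(1/4) = (64×2.064×10^6/π)^(1/4) = 80.5 mm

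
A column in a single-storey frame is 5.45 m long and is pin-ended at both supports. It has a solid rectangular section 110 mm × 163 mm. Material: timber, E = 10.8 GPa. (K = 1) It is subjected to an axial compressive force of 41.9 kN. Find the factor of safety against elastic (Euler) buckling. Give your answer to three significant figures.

Buckling occurs about the weak axis: I_min = h·b³/12 with b = 110 mm (the shorter side).
I_min = 163×110³/12 = 1.808×10^7 mm⁴
I = 1.808×10^7 mm⁴ = 1.808×10^-5 m⁴
Effective length L_e = K·L = 1 × 5.45 = 5.450 m
P_cr = π²EI / L_e² = π² × 10.8×10⁹ × 1.808×10^-5 / 5.450² = 6.488×10^4 N
Factor of safety n = P_cr / P = 64.881 / 41.9 = 1.55

n ≈ 1.55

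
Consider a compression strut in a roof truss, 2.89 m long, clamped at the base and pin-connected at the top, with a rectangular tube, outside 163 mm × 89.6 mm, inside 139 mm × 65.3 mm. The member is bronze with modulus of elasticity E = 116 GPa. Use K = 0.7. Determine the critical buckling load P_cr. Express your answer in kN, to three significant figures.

Weak-axis I_min = (h_o·b_o³ − h_i·b_i³)/12 with b_o = 89.6, b_i = 65.30 mm (shorter outer/inner sides).
I_min = (163×89.6³ − 139.0×65.30³)/12 = 6.545×10^6 mm⁴
I = 6.545×10^6 mm⁴ = 6.545×10^-6 m⁴
Effective length L_e = K·L = 0.7 × 2.89 = 2.023 m
P_cr = π²EI / L_e² = π² × 116×10⁹ × 6.545×10^-6 / 2.023² = 1.831×10^6 N

P_cr ≈ 1830 kN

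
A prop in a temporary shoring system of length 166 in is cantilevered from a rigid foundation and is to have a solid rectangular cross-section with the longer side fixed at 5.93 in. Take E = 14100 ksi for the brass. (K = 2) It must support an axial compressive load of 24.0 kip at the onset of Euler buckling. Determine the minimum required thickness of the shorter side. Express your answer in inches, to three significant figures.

L_e = K·L = 2 × 166 = 332.0 in
Required I = P_cr·L_e²/(π²E) = 2.400×10^4 × 332.0² / (π² × 1.41×10^7) = 19.01 in⁴
Rectangle, weak axis: I_min = h·b³/12 with h = 5.93 in fixed  ⇒  b = (12I/h)^(1/3) = 3.38 in

b ≈ 3.38 in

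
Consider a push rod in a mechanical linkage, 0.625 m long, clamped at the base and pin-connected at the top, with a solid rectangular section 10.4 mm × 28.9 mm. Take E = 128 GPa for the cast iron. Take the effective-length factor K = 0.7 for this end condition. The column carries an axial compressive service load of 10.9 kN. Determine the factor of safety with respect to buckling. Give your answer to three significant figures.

n ≈ 1.64

Buckling occurs about the weak axis: I_min = h·b³/12 with b = 10.4 mm (the shorter side).
I_min = 28.9×10.4³/12 = 2.709×10^3 mm⁴
I = 2.709×10^3 mm⁴ = 2.709×10^-9 m⁴
Effective length L_e = K·L = 0.7 × 0.625 = 0.4375 m
P_cr = π²EI / L_e² = π² × 128×10⁹ × 2.709×10^-9 / 0.4375² = 1.788×10^4 N
Factor of safety n = P_cr / P = 17.880 / 10.9 = 1.64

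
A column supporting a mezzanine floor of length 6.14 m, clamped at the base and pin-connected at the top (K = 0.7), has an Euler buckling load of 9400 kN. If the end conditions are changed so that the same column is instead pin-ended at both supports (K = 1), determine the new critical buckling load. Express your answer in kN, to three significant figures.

P_cr ∝ 1/K², so P_cr,new = P_cr,old × (K_old/K_new)² = 9400 × (0.7/1)²
= 9400 × 0.4900 = 4610 kN

P_cr ≈ 4610 kN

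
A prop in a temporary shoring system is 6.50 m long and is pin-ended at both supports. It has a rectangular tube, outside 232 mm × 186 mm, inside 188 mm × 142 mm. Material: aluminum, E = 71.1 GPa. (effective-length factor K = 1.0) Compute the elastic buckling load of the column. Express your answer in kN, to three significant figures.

P_cr ≈ 1320 kN

Weak-axis I_min = (h_o·b_o³ − h_i·b_i³)/12 with b_o = 186, b_i = 142.0 mm (shorter outer/inner sides).
I_min = (232×186³ − 188.0×142.0³)/12 = 7.955×10^7 mm⁴
I = 7.955×10^7 mm⁴ = 7.955×10^-5 m⁴
Effective length L_e = K·L = 1 × 6.50 = 6.500 m
P_cr = π²EI / L_e² = π² × 71.1×10⁹ × 7.955×10^-5 / 6.500² = 1.321×10^6 N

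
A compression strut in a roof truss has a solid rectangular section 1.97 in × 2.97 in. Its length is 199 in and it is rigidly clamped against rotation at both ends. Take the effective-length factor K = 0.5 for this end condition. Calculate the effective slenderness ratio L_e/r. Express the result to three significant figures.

λ ≈ 175

For a rectangle r_min = b/√12 = 1.97/√12 = 0.5687 in
L_e = K·L = 0.5 × 199 = 99.50 in
λ = L_e / r_min = 99.500 / 0.5687 = 175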